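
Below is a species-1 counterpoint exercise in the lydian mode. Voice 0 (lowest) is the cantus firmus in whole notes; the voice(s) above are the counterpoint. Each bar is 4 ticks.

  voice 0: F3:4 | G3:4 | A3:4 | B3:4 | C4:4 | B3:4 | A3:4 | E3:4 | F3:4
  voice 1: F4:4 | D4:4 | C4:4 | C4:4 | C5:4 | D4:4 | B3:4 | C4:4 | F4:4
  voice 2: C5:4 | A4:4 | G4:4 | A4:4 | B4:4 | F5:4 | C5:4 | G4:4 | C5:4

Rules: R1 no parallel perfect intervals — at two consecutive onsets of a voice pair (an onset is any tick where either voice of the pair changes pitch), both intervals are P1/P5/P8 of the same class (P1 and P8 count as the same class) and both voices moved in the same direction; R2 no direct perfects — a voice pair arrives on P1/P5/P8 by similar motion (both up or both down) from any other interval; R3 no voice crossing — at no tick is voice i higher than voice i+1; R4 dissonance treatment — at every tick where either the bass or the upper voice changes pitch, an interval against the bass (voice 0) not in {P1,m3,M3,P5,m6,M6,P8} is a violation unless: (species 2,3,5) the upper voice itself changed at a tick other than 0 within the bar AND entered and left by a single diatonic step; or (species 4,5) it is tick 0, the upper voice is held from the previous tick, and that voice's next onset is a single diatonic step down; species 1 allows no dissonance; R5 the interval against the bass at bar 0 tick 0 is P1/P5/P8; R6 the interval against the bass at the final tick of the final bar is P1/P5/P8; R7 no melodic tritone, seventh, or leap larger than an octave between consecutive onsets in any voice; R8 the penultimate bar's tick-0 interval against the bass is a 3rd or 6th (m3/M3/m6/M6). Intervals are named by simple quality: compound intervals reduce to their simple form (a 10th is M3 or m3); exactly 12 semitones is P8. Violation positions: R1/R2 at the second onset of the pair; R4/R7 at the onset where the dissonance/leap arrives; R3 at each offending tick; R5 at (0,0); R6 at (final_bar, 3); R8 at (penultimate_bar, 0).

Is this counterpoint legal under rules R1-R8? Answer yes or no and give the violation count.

bar 0: v0=F3 v1=F4 v2=C5 (P5)
bar 1: v0=G3 v1=D4 v2=A4 (M2)
bar 2: v0=A3 v1=C4 v2=G4 (m7)
bar 3: v0=B3 v1=C4 v2=A4 (m7)
bar 4: v0=C4 v1=C5 v2=B4 (M7)
bar 5: v0=B3 v1=D4 v2=F5 (TT)
bar 6: v0=A3 v1=B3 v2=C5 (m3)
bar 7: v0=E3 v1=C4 v2=G4 (m3)
bar 8: v0=F3 v1=F4 v2=C5 (P5)
  R1 @ bar1.0: F4/C5 P5 -> D4/A4 P5 similar
  R4 @ bar1.0: G3/A4 M2 untreated
  R1 @ bar2.0: D4/A4 P5 -> C4/G4 P5 similar
  R4 @ bar2.0: A3/G4 m7 untreated
  R4 @ bar3.0: B3/C4 m2 untreated
  R4 @ bar3.0: B3/A4 m7 untreated
  R2 @ bar4.0: B3/C4 m2 -> C4/C5 P8 similar
  R3 @ bar4.0: C5 above B4
  R4 @ bar4.0: C4/B4 M7 untreated
  R3 @ bar4.1: C5 above B4
  R3 @ bar4.2: C5 above B4
  R3 @ bar4.3: C5 above B4
  R4 @ bar5.0: B3/F5 TT untreated
  R7 @ bar5.0: C5->D4 leap 10st
  R7 @ bar5.0: B4->F5 leap 6st
  R4 @ bar6.0: A3/B3 M2 untreated
  R1 @ bar8.0: C4/G4 P5 -> F4/C5 P5 similar
  R2 @ bar8.0: E3/C4 m6 -> F3/F4 P8 similar
  R2 @ bar8.0: E3/G4 m3 -> F3/C5 P5 similar

No (19 violations)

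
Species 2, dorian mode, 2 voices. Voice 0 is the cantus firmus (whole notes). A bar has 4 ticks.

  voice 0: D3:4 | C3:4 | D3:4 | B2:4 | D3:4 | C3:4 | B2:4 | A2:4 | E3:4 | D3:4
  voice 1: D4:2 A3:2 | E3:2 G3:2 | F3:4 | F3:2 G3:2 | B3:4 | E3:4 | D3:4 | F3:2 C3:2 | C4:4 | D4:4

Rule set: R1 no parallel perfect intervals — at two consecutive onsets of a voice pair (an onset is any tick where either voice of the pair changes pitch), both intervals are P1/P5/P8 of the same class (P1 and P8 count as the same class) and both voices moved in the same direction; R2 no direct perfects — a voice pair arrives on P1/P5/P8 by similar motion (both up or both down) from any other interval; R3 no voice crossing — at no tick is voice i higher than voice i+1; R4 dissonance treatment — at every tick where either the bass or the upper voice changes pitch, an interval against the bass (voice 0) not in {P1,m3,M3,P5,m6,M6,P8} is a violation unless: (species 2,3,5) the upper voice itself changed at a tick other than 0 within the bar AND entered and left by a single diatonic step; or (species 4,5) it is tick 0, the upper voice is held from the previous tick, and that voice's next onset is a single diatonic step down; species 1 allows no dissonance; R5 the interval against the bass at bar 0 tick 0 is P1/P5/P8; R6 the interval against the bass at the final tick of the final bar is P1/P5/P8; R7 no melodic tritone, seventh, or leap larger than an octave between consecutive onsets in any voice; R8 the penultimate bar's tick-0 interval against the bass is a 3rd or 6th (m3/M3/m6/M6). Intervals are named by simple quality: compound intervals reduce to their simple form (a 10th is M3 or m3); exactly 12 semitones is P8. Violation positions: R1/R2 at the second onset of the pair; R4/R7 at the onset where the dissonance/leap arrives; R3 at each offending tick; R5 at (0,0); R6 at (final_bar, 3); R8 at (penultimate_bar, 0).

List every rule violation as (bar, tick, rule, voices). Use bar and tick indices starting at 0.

bar 0: v0=D3 v1=D4 downbeat P8
bar 1: v0=C3 v1=E3 downbeat M3
bar 2: v0=D3 v1=F3 downbeat m3
bar 3: v0=B2 v1=F3 downbeat TT
bar 4: v0=D3 v1=B3 downbeat M6
bar 5: v0=C3 v1=E3 downbeat M3
bar 6: v0=B2 v1=D3 downbeat m3
bar 7: v0=A2 v1=F3 downbeat m6
bar 8: v0=E3 v1=C4 downbeat m6
bar 9: v0=D3 v1=D4 downbeat P8
  -> R4 @ bar 3 tick 0 v(0, 1): B2/F3 TT untreated

(3, 0, R4, (0, 1))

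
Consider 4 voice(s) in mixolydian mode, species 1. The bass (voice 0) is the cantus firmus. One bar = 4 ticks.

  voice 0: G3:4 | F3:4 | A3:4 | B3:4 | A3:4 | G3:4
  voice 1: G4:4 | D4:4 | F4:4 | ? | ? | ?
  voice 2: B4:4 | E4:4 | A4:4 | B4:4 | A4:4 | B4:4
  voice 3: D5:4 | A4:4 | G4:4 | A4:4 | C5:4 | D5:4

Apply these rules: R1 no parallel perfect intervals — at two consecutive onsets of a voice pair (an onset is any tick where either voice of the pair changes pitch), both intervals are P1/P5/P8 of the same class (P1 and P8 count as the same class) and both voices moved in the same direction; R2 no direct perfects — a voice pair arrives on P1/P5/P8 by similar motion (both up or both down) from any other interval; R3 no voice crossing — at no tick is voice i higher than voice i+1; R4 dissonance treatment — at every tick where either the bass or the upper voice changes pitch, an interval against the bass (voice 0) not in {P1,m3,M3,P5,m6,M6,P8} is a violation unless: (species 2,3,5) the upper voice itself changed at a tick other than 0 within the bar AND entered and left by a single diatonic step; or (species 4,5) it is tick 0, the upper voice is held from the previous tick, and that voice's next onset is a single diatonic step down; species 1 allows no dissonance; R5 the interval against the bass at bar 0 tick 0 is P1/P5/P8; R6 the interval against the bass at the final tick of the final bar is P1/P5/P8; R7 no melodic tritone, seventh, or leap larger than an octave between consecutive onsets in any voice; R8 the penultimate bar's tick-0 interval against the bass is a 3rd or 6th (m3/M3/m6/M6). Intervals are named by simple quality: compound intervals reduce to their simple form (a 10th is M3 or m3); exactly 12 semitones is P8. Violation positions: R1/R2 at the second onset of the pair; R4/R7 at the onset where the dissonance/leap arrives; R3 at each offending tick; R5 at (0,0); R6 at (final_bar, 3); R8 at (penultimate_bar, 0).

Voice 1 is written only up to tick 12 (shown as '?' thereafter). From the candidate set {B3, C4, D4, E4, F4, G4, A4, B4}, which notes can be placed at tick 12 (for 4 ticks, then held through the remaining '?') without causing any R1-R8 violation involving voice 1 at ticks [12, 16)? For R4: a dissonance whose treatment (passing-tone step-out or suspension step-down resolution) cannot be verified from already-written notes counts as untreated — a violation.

{D4, G4}

B3: violates R7
C4: violates R4
D4: legal
E4: violates R4
F4: violates R4
G4: legal
A4: violates R2,R4
B4: violates R2,R7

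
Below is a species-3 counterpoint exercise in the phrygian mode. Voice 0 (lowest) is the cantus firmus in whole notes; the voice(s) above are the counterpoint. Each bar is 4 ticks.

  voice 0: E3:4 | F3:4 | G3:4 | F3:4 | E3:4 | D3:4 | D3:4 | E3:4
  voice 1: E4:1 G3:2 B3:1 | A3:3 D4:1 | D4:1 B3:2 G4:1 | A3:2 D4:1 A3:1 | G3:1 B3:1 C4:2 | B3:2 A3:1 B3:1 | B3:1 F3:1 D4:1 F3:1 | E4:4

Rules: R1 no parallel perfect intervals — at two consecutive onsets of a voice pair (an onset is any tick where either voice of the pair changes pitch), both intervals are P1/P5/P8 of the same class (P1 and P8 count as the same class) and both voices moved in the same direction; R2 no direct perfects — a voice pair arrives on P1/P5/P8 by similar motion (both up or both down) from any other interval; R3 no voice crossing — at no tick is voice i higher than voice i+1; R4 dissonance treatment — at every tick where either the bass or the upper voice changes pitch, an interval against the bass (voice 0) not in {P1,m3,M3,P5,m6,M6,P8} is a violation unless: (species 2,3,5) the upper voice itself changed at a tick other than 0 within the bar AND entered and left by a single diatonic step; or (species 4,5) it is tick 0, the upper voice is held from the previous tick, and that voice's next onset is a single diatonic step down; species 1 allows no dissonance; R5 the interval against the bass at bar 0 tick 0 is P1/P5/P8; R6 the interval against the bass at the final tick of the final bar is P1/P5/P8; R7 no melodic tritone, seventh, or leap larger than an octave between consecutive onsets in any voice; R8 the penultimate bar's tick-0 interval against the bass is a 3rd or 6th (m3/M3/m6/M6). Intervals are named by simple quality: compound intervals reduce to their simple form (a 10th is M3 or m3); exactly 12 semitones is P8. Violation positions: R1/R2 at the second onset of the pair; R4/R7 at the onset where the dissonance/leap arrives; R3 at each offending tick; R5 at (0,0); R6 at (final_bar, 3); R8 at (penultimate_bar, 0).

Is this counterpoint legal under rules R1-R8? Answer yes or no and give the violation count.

bar 0: v0=E3 v1=E4 (P8)
bar 1: v0=F3 v1=A3 (M3)
bar 2: v0=G3 v1=D4 (P5)
bar 3: v0=F3 v1=A3 (M3)
bar 4: v0=E3 v1=G3 (m3)
bar 5: v0=D3 v1=B3 (M6)
bar 6: v0=D3 v1=B3 (M6)
bar 7: v0=E3 v1=E4 (P8)
  R7 @ bar3.0: G4->A3 leap 10st
  R7 @ bar6.1: B3->F3 leap 6st
  R2 @ bar7.0: D3/F3 m3 -> E3/E4 P8 similar
  R7 @ bar7.0: F3->E4 leap 11st

No (4 violations)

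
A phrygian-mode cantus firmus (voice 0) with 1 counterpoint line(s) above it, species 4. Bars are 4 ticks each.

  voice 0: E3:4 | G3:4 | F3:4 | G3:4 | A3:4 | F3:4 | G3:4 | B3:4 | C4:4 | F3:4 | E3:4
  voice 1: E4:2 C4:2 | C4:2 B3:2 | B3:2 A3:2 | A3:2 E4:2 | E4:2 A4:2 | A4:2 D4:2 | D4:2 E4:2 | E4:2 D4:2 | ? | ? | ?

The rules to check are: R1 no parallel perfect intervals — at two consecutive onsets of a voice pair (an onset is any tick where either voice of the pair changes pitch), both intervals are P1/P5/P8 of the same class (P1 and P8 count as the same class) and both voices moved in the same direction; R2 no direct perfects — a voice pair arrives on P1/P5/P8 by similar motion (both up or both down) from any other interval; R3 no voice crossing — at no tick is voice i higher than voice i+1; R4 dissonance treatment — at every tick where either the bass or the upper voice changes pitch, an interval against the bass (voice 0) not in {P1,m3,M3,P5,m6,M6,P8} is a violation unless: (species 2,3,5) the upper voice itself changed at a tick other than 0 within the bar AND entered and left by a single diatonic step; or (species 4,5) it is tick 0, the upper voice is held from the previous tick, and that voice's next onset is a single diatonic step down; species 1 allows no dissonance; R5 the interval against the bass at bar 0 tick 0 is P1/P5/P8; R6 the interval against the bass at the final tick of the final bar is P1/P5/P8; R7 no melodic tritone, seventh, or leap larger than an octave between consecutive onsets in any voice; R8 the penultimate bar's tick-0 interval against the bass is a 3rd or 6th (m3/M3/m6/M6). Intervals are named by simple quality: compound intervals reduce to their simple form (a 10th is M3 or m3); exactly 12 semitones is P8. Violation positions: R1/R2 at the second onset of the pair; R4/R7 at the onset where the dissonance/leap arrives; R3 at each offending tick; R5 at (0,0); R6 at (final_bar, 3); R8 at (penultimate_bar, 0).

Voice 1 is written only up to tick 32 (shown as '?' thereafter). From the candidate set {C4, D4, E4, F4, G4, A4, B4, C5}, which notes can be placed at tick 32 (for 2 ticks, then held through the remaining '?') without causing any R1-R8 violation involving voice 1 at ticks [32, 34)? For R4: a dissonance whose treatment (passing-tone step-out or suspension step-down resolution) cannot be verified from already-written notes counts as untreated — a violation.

C4: legal
D4: violates R4
E4: legal
F4: violates R4
G4: violates R2
A4: legal
B4: violates R4
C5: violates R2,R7

{A4, C4, E4}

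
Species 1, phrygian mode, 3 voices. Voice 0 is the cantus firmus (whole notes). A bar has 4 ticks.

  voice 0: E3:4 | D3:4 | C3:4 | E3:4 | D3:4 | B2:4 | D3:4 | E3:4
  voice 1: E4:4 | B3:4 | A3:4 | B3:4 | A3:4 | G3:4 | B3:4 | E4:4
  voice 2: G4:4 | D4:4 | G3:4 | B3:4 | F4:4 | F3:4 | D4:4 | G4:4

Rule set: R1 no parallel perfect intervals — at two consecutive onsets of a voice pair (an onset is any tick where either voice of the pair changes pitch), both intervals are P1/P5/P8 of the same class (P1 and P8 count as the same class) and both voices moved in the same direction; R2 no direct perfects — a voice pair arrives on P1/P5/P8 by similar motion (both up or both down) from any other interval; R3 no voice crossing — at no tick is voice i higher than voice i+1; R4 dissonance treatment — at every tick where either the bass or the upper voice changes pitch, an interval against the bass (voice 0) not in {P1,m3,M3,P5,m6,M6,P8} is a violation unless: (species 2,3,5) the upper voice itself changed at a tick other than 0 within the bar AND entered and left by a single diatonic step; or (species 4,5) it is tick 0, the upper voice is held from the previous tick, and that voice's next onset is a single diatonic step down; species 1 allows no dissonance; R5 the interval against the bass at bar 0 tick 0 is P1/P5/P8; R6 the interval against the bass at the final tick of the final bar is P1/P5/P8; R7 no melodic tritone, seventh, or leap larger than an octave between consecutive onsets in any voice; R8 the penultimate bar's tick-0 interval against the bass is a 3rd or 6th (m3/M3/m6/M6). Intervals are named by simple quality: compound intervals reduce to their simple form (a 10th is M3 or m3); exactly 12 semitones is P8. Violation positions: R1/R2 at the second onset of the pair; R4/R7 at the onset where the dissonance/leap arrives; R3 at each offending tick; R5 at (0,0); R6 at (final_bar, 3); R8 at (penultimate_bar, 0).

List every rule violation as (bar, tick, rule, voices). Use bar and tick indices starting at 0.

(0, 0, R5, (0, 2))
(1, 0, R2, (0, 2))
(2, 0, R2, (0, 2))
(2, 0, R3, (1, 2))
(2, 1, R3, (1, 2))
(2, 2, R3, (1, 2))
(2, 3, R3, (1, 2))
(3, 0, R1, (0, 2))
(3, 0, R2, (0, 1))
(3, 0, R2, (1, 2))
(4, 0, R1, (0, 1))
(4, 0, R7, (2,))
(5, 0, R3, (1, 2))
(5, 0, R4, (0, 2))
(5, 1, R3, (1, 2))
(5, 2, R3, (1, 2))
(5, 3, R3, (1, 2))
(6, 0, R2, (0, 2))
(6, 0, R8, (0, 2))
(7, 0, R2, (0, 1))
(7, 3, R6, (0, 2))

bar 0: v0=E3 v1=E4 v2=G4 downbeat m3
bar 1: v0=D3 v1=B3 v2=D4 downbeat P8
bar 2: v0=C3 v1=A3 v2=G3 downbeat P5
bar 3: v0=E3 v1=B3 v2=B3 downbeat P5
bar 4: v0=D3 v1=A3 v2=F4 downbeat m3
bar 5: v0=B2 v1=G3 v2=F3 downbeat TT
bar 6: v0=D3 v1=B3 v2=D4 downbeat P8
bar 7: v0=E3 v1=E4 v2=G4 downbeat m3
  -> R5 @ bar 0 tick 0 v(0, 2): opens on m3
  -> R2 @ bar 1 tick 0 v(0, 2): E3/G4 m3 -> D3/D4 P8 similar
  -> R2 @ bar 2 tick 0 v(0, 2): D3/D4 P8 -> C3/G3 P5 similar
  -> R3 @ bar 2 tick 0 v(1, 2): A3 above G3
  -> R3 @ bar 2 tick 1 v(1, 2): A3 above G3
  -> R3 @ bar 2 tick 2 v(1, 2): A3 above G3
  -> R3 @ bar 2 tick 3 v(1, 2): A3 above G3
  -> R1 @ bar 3 tick 0 v(0, 2): C3/G3 P5 -> E3/B3 P5 similar
  -> R2 @ bar 3 tick 0 v(0, 1): C3/A3 M6 -> E3/B3 P5 similar
  -> R2 @ bar 3 tick 0 v(1, 2): A3/G3 M2 -> B3/B3 P1 similar
  -> R1 @ bar 4 tick 0 v(0, 1): E3/B3 P5 -> D3/A3 P5 similar
  -> R7 @ bar 4 tick 0 v(2,): B3->F4 leap 6st
  -> R3 @ bar 5 tick 0 v(1, 2): G3 above F3
  -> R4 @ bar 5 tick 0 v(0, 2): B2/F3 TT untreated
  -> R3 @ bar 5 tick 1 v(1, 2): G3 above F3
  -> R3 @ bar 5 tick 2 v(1, 2): G3 above F3
  -> R3 @ bar 5 tick 3 v(1, 2): G3 above F3
  -> R2 @ bar 6 tick 0 v(0, 2): B2/F3 TT -> D3/D4 P8 similar
  -> R8 @ bar 6 tick 0 v(0, 2): penult P8 not 3rd/6th
  -> R2 @ bar 7 tick 0 v(0, 1): D3/B3 M6 -> E3/E4 P8 similar
  -> R6 @ bar 7 tick 3 v(0, 2): closes on m3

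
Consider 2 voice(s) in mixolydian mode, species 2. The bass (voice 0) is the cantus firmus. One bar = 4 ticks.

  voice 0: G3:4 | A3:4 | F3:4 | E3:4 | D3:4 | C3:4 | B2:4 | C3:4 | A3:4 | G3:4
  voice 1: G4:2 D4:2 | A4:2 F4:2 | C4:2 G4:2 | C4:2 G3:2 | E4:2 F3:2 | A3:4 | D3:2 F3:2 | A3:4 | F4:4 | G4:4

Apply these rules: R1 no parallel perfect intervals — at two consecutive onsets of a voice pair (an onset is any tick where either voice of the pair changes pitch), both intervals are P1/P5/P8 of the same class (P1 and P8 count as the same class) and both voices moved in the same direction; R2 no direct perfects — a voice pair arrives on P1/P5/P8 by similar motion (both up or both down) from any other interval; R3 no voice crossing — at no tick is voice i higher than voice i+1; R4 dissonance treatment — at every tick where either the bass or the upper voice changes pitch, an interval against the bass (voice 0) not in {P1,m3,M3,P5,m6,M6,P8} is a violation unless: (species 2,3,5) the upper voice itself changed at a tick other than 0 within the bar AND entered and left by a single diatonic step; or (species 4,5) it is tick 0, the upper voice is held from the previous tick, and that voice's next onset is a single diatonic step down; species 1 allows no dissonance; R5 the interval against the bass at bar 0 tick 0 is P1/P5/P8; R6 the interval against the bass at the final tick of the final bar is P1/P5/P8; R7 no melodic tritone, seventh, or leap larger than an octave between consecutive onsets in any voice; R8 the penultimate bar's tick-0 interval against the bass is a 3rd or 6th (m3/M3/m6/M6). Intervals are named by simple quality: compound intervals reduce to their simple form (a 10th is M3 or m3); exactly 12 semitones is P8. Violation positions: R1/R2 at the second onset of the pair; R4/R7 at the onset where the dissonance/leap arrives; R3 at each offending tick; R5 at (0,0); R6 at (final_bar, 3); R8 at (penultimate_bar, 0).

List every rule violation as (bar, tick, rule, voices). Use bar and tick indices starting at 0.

(1, 0, R2, (0, 1))
(2, 0, R2, (0, 1))
(2, 2, R4, (0, 1))
(4, 0, R4, (0, 1))
(4, 2, R7, (1,))
(6, 2, R4, (0, 1))

bar 0: v0=G3 v1=G4 downbeat P8
bar 1: v0=A3 v1=A4 downbeat P8
bar 2: v0=F3 v1=C4 downbeat P5
bar 3: v0=E3 v1=C4 downbeat m6
bar 4: v0=D3 v1=E4 downbeat M2
bar 5: v0=C3 v1=A3 downbeat M6
bar 6: v0=B2 v1=D3 downbeat m3
bar 7: v0=C3 v1=A3 downbeat M6
bar 8: v0=A3 v1=F4 downbeat m6
bar 9: v0=G3 v1=G4 downbeat P8
  -> R2 @ bar 1 tick 0 v(0, 1): G3/D4 P5 -> A3/A4 P8 similar
  -> R2 @ bar 2 tick 0 v(0, 1): A3/F4 m6 -> F3/C4 P5 similar
  -> R4 @ bar 2 tick 2 v(0, 1): F3/G4 M2 untreated
  -> R4 @ bar 4 tick 0 v(0, 1): D3/E4 M2 untreated
  -> R7 @ bar 4 tick 2 v(1,): E4->F3 leap 11st
  -> R4 @ bar 6 tick 2 v(0, 1): B2/F3 TT untreated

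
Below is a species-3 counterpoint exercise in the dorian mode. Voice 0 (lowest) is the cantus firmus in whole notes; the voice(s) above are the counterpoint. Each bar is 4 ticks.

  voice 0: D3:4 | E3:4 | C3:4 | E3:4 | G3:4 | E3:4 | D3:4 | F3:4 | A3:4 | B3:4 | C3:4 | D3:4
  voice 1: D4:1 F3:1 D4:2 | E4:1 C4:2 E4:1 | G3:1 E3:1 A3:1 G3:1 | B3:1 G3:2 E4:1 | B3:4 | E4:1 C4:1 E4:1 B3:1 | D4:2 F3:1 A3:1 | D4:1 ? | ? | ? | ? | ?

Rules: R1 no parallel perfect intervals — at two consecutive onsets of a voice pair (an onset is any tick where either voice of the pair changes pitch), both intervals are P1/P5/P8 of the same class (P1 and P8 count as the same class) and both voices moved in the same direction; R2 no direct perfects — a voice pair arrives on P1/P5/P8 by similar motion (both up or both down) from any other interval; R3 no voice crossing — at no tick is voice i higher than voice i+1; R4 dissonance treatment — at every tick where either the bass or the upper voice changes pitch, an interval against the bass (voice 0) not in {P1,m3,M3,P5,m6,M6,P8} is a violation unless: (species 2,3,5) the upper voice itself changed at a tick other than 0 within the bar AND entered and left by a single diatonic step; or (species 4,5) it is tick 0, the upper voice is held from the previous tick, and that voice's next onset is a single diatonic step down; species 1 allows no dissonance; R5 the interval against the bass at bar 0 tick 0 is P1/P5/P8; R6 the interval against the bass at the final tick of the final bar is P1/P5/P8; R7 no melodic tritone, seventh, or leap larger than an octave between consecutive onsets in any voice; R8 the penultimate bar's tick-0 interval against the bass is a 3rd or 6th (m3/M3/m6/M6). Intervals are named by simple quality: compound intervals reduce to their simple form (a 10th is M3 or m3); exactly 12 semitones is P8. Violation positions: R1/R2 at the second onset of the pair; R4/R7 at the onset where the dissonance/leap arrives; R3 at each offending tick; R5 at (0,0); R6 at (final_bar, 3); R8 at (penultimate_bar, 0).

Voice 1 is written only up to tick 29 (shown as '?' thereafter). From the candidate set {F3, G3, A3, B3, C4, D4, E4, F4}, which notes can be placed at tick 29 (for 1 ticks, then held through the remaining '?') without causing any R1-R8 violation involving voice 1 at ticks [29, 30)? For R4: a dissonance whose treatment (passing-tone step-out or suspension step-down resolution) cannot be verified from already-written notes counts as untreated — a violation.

{A3, C4, D4, F3, F4}

F3: legal
G3: violates R4
A3: legal
B3: violates R4
C4: legal
D4: legal
E4: violates R4
F4: legal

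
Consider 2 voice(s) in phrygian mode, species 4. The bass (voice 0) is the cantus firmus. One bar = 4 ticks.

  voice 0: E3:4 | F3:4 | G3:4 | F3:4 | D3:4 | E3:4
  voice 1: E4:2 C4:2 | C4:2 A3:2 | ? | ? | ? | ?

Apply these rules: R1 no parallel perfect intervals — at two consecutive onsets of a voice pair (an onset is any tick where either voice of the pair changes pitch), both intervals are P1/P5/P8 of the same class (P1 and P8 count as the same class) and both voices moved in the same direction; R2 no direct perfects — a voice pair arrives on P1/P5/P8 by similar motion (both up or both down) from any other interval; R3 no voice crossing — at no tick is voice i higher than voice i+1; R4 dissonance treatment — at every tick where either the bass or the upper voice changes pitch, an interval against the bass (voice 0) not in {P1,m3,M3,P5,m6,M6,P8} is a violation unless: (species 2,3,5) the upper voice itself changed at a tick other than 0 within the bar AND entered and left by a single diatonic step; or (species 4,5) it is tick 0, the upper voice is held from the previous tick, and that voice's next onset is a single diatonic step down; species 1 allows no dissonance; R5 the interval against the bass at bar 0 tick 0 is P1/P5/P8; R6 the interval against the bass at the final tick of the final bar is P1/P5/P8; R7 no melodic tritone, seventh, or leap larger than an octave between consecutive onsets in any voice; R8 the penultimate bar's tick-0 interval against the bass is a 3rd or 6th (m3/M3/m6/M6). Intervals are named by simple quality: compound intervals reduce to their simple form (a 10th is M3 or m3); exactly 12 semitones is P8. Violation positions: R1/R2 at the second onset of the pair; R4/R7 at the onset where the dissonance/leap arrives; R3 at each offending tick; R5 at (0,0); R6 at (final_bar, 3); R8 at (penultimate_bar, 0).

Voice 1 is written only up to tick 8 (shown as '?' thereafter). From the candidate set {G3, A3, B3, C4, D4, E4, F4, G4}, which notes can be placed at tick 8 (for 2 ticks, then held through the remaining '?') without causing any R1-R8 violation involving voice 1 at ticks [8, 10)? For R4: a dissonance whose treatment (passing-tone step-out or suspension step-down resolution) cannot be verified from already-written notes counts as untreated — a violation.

G3: legal
A3: violates R4
B3: legal
C4: violates R4
D4: violates R2
E4: legal
F4: violates R4
G4: violates R2,R7

{B3, E4, G3}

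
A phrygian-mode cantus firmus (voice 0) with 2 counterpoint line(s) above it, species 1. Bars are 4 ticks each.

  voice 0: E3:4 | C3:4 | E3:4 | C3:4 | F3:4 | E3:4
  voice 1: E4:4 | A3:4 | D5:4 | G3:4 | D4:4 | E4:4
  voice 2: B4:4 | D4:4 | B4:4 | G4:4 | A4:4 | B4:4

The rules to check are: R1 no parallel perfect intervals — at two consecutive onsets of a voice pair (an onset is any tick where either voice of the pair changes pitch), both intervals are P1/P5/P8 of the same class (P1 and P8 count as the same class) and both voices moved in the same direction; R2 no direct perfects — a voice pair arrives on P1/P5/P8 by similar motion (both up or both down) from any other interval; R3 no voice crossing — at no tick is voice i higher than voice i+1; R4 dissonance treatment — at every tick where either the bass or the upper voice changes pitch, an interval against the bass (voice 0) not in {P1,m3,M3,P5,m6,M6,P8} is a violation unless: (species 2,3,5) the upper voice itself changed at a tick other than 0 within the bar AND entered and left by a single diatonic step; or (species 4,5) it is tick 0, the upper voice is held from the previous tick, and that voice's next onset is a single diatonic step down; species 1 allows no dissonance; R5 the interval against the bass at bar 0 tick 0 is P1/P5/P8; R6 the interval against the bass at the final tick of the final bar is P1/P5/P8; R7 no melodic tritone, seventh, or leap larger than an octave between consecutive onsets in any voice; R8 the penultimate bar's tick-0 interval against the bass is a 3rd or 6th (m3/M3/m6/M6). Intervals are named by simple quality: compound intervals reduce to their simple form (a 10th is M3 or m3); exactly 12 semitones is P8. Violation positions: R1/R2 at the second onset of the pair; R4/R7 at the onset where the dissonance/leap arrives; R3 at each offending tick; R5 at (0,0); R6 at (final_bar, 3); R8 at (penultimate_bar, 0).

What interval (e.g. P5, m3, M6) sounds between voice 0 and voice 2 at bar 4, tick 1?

voice 0=F3 voice 2=A4 -> M3

M3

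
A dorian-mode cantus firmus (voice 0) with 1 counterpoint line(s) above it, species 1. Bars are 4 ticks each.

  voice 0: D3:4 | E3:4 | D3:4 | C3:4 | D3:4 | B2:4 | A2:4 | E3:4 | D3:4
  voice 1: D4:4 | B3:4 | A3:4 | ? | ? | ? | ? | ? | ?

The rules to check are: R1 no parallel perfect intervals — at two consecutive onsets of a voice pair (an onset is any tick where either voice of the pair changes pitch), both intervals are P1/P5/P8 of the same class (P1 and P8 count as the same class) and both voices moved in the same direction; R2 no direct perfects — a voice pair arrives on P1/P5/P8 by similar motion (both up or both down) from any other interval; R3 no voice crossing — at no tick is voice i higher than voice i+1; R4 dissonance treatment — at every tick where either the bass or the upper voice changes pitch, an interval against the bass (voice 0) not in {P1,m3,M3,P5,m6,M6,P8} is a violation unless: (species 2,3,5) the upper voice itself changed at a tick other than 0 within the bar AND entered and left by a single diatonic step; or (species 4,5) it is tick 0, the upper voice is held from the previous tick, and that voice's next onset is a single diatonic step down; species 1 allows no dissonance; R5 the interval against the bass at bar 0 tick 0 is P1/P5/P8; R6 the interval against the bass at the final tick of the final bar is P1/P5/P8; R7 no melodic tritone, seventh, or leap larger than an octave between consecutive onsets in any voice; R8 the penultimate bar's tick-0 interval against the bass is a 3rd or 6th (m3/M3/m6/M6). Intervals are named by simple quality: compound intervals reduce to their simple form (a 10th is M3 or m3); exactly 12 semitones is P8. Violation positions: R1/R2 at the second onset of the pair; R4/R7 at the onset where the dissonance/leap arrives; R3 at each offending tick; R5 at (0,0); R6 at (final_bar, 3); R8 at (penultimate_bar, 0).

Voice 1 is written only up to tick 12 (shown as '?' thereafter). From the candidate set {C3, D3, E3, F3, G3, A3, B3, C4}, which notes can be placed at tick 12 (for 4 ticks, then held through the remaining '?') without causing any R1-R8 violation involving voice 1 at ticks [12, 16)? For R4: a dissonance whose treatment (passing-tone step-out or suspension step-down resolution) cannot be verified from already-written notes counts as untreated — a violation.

C3: violates R2
D3: violates R4
E3: legal
F3: violates R4
G3: violates R1
A3: legal
B3: violates R4
C4: legal

{A3, C4, E3}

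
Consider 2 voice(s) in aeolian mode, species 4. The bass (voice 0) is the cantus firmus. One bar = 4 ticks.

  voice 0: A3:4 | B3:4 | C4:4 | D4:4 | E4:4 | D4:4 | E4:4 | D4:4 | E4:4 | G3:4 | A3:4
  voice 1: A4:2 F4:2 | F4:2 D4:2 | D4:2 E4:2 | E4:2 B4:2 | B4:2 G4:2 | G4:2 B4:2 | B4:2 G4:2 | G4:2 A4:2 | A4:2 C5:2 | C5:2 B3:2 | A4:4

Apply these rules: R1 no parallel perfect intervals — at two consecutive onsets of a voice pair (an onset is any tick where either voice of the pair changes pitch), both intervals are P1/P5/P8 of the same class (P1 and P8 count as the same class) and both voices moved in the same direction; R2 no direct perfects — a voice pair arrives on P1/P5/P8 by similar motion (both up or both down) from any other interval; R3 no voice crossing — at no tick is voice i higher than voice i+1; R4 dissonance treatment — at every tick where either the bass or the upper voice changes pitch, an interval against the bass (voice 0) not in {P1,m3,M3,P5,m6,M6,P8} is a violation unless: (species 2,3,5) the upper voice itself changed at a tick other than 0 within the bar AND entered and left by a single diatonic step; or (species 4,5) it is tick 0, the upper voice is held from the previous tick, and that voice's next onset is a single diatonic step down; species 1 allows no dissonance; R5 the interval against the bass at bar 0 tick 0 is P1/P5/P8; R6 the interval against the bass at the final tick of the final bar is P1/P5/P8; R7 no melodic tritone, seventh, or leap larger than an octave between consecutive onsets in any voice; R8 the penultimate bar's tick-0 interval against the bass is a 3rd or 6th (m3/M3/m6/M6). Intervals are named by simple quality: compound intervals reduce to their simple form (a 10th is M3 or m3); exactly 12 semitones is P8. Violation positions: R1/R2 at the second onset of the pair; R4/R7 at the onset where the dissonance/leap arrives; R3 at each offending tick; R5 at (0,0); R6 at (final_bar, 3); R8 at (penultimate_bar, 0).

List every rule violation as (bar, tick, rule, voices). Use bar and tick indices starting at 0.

(1, 0, R4, (0, 1))
(2, 0, R4, (0, 1))
(3, 0, R4, (0, 1))
(5, 0, R4, (0, 1))
(7, 0, R4, (0, 1))
(8, 0, R4, (0, 1))
(9, 0, R4, (0, 1))
(9, 0, R8, (0, 1))
(9, 2, R7, (1,))
(10, 0, R2, (0, 1))
(10, 0, R7, (1,))

bar 0: v0=A3 v1=A4 downbeat P8
bar 1: v0=B3 v1=F4 downbeat TT
bar 2: v0=C4 v1=D4 downbeat M2
bar 3: v0=D4 v1=E4 downbeat M2
bar 4: v0=E4 v1=B4 downbeat P5
bar 5: v0=D4 v1=G4 downbeat P4
bar 6: v0=E4 v1=B4 downbeat P5
bar 7: v0=D4 v1=G4 downbeat P4
bar 8: v0=E4 v1=A4 downbeat P4
bar 9: v0=G3 v1=C5 downbeat P4
bar 10: v0=A3 v1=A4 downbeat P8
  -> R4 @ bar 1 tick 0 v(0, 1): B3/F4 TT untreated
  -> R4 @ bar 2 tick 0 v(0, 1): C4/D4 M2 untreated
  -> R4 @ bar 3 tick 0 v(0, 1): D4/E4 M2 untreated
  -> R4 @ bar 5 tick 0 v(0, 1): D4/G4 P4 untreated
  -> R4 @ bar 7 tick 0 v(0, 1): D4/G4 P4 untreated
  -> R4 @ bar 8 tick 0 v(0, 1): E4/A4 P4 untreated
  -> R4 @ bar 9 tick 0 v(0, 1): G3/C5 P4 untreated
  -> R8 @ bar 9 tick 0 v(0, 1): penult P4 not 3rd/6th
  -> R7 @ bar 9 tick 2 v(1,): C5->B3 leap 13st
  -> R2 @ bar 10 tick 0 v(0, 1): G3/B3 M3 -> A3/A4 P8 similar
  -> R7 @ bar 10 tick 0 v(1,): B3->A4 leap 10st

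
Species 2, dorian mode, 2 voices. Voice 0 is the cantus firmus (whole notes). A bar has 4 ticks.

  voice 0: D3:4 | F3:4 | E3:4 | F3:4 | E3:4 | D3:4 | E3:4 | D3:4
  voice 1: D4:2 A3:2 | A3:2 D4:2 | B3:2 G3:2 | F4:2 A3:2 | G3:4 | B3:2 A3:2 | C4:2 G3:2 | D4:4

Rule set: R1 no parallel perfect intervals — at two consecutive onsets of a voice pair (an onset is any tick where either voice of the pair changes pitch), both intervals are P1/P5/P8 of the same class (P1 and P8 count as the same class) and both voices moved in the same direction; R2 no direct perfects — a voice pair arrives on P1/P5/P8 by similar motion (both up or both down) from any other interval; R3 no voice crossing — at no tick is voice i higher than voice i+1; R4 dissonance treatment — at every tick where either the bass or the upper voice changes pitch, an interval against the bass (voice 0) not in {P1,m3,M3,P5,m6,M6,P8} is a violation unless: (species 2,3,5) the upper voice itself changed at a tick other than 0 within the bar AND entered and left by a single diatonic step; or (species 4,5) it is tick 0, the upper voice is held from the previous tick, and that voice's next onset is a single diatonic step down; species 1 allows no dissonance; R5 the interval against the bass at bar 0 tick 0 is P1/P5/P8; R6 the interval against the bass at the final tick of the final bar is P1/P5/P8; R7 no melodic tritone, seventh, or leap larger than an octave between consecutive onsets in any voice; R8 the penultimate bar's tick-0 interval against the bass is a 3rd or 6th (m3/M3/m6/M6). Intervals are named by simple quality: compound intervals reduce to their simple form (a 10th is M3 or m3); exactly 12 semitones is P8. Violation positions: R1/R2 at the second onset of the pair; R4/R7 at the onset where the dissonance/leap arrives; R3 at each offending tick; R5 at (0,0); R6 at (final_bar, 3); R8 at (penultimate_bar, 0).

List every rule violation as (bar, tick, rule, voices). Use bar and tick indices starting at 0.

(2, 0, R2, (0, 1))
(3, 0, R2, (0, 1))
(3, 0, R7, (1,))

bar 0: v0=D3 v1=D4 downbeat P8
bar 1: v0=F3 v1=A3 downbeat M3
bar 2: v0=E3 v1=B3 downbeat P5
bar 3: v0=F3 v1=F4 downbeat P8
bar 4: v0=E3 v1=G3 downbeat m3
bar 5: v0=D3 v1=B3 downbeat M6
bar 6: v0=E3 v1=C4 downbeat m6
bar 7: v0=D3 v1=D4 downbeat P8
  -> R2 @ bar 2 tick 0 v(0, 1): F3/D4 M6 -> E3/B3 P5 similar
  -> R2 @ bar 3 tick 0 v(0, 1): E3/G3 m3 -> F3/F4 P8 similar
  -> R7 @ bar 3 tick 0 v(1,): G3->F4 leap 10st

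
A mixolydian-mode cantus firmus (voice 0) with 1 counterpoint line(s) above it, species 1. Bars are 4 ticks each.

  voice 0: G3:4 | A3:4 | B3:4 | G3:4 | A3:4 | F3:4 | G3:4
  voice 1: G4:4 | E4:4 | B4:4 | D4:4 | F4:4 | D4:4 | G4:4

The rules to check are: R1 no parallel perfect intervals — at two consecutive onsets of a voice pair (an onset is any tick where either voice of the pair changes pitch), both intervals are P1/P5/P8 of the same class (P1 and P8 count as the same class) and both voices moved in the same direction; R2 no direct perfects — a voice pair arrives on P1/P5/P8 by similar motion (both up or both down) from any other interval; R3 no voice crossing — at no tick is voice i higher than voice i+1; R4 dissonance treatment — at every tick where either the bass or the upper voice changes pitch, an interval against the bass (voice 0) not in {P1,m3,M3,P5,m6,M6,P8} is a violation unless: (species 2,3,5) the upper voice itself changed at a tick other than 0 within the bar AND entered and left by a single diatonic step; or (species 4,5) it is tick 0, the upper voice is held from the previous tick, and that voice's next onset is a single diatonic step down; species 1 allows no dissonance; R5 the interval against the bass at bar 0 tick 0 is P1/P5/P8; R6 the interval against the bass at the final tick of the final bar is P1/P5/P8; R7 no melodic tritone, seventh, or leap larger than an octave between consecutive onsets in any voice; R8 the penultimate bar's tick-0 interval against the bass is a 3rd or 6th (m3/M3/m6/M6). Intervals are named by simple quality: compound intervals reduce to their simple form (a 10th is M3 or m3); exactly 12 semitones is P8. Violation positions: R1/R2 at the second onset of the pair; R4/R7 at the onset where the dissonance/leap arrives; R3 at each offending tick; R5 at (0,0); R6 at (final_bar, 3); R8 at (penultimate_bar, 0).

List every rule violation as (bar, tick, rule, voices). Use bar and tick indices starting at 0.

(2, 0, R2, (0, 1))
(3, 0, R2, (0, 1))
(6, 0, R2, (0, 1))

bar 0: v0=G3 v1=G4 downbeat P8
bar 1: v0=A3 v1=E4 downbeat P5
bar 2: v0=B3 v1=B4 downbeat P8
bar 3: v0=G3 v1=D4 downbeat P5
bar 4: v0=A3 v1=F4 downbeat m6
bar 5: v0=F3 v1=D4 downbeat M6
bar 6: v0=G3 v1=G4 downbeat P8
  -> R2 @ bar 2 tick 0 v(0, 1): A3/E4 P5 -> B3/B4 P8 similar
  -> R2 @ bar 3 tick 0 v(0, 1): B3/B4 P8 -> G3/D4 P5 similar
  -> R2 @ bar 6 tick 0 v(0, 1): F3/D4 M6 -> G3/G4 P8 similar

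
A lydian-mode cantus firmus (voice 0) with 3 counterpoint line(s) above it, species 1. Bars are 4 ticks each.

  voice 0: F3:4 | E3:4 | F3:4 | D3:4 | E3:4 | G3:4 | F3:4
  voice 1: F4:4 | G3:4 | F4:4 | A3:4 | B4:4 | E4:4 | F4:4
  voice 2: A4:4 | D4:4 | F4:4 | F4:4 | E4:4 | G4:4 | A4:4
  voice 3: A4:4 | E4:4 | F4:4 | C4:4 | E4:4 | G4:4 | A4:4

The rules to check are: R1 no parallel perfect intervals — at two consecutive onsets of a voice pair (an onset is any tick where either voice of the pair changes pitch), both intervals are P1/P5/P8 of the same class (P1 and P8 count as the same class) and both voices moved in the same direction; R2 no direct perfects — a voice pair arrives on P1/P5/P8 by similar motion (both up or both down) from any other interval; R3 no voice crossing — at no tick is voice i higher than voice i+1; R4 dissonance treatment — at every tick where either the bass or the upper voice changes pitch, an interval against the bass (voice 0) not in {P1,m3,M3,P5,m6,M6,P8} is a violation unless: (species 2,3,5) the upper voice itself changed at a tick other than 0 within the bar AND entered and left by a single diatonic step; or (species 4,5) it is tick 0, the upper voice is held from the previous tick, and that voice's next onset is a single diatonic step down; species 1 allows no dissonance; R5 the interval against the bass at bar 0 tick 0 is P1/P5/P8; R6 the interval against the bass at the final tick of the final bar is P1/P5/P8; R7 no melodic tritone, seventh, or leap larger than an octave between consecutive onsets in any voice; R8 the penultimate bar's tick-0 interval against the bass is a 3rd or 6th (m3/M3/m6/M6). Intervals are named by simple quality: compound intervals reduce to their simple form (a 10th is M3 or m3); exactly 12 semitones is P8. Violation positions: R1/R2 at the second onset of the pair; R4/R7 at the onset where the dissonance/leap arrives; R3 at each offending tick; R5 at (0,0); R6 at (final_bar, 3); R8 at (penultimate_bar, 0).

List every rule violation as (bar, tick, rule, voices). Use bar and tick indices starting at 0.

bar 0: v0=F3 v1=F4 v2=A4 v3=A4 downbeat M3
bar 1: v0=E3 v1=G3 v2=D4 v3=E4 downbeat P8
bar 2: v0=F3 v1=F4 v2=F4 v3=F4 downbeat P8
bar 3: v0=D3 v1=A3 v2=F4 v3=C4 downbeat m7
bar 4: v0=E3 v1=B4 v2=E4 v3=E4 downbeat P8
bar 5: v0=G3 v1=E4 v2=G4 v3=G4 downbeat P8
bar 6: v0=F3 v1=F4 v2=A4 v3=A4 downbeat M3
  -> R5 @ bar 0 tick 0 v(0, 2): opens on M3
  -> R5 @ bar 0 tick 0 v(0, 3): opens on M3
  -> R2 @ bar 1 tick 0 v(0, 3): F3/A4 M3 -> E3/E4 P8 similar
  -> R2 @ bar 1 tick 0 v(1, 2): F4/A4 M3 -> G3/D4 P5 similar
  -> R4 @ bar 1 tick 0 v(0, 2): E3/D4 m7 untreated
  -> R7 @ bar 1 tick 0 v(1,): F4->G3 leap 10st
  -> R1 @ bar 2 tick 0 v(0, 3): E3/E4 P8 -> F3/F4 P8 similar
  -> R2 @ bar 2 tick 0 v(0, 1): E3/G3 m3 -> F3/F4 P8 similar
  -> R2 @ bar 2 tick 0 v(0, 2): E3/D4 m7 -> F3/F4 P8 similar
  -> R2 @ bar 2 tick 0 v(1, 2): G3/D4 P5 -> F4/F4 P1 similar
  -> R2 @ bar 2 tick 0 v(1, 3): G3/E4 M6 -> F4/F4 P1 similar
  -> R2 @ bar 2 tick 0 v(2, 3): D4/E4 M2 -> F4/F4 P1 similar
  -> R7 @ bar 2 tick 0 v(1,): G3->F4 leap 10st
  -> R2 @ bar 3 tick 0 v(0, 1): F3/F4 P8 -> D3/A3 P5 similar
  -> R3 @ bar 3 tick 0 v(2, 3): F4 above C4
  -> R4 @ bar 3 tick 0 v(0, 3): D3/C4 m7 untreated
  -> R3 @ bar 3 tick 1 v(2, 3): F4 above C4
  -> R3 @ bar 3 tick 2 v(2, 3): F4 above C4
  -> R3 @ bar 3 tick 3 v(2, 3): F4 above C4
  -> R1 @ bar 4 tick 0 v(0, 1): D3/A3 P5 -> E3/B4 P5 similar
  -> R2 @ bar 4 tick 0 v(0, 3): D3/C4 m7 -> E3/E4 P8 similar
  -> R2 @ bar 4 tick 0 v(1, 3): A3/C4 m3 -> B4/E4 P5 similar
  -> R3 @ bar 4 tick 0 v(1, 2): B4 above E4
  -> R7 @ bar 4 tick 0 v(1,): A3->B4 leap 14st
  -> R3 @ bar 4 tick 1 v(1, 2): B4 above E4
  -> R3 @ bar 4 tick 2 v(1, 2): B4 above E4
  -> R3 @ bar 4 tick 3 v(1, 2): B4 above E4
  -> R1 @ bar 5 tick 0 v(0, 2): E3/E4 P8 -> G3/G4 P8 similar
  -> R1 @ bar 5 tick 0 v(0, 3): E3/E4 P8 -> G3/G4 P8 similar
  -> R1 @ bar 5 tick 0 v(2, 3): E4/E4 P1 -> G4/G4 P1 similar
  -> R8 @ bar 5 tick 0 v(0, 2): penult P8 not 3rd/6th
  -> R8 @ bar 5 tick 0 v(0, 3): penult P8 not 3rd/6th
  -> R1 @ bar 6 tick 0 v(2, 3): G4/G4 P1 -> A4/A4 P1 similar
  -> R6 @ bar 6 tick 3 v(0, 2): closes on M3
  -> R6 @ bar 6 tick 3 v(0, 3): closes on M3

(0, 0, R5, (0, 2))
(0, 0, R5, (0, 3))
(1, 0, R2, (0, 3))
(1, 0, R2, (1, 2))
(1, 0, R4, (0, 2))
(1, 0, R7, (1,))
(2, 0, R1, (0, 3))
(2, 0, R2, (0, 1))
(2, 0, R2, (0, 2))
(2, 0, R2, (1, 2))
(2, 0, R2, (1, 3))
(2, 0, R2, (2, 3))
(2, 0, R7, (1,))
(3, 0, R2, (0, 1))
(3, 0, R3, (2, 3))
(3, 0, R4, (0, 3))
(3, 1, R3, (2, 3))
(3, 2, R3, (2, 3))
(3, 3, R3, (2, 3))
(4, 0, R1, (0, 1))
(4, 0, R2, (0, 3))
(4, 0, R2, (1, 3))
(4, 0, R3, (1, 2))
(4, 0, R7, (1,))
(4, 1, R3, (1, 2))
(4, 2, R3, (1, 2))
(4, 3, R3, (1, 2))
(5, 0, R1, (0, 2))
(5, 0, R1, (0, 3))
(5, 0, R1, (2, 3))
(5, 0, R8, (0, 2))
(5, 0, R8, (0, 3))
(6, 0, R1, (2, 3))
(6, 3, R6, (0, 2))
(6, 3, R6, (0, 3))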